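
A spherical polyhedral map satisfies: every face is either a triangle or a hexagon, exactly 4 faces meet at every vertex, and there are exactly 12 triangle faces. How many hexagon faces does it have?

2

Let x be the number of hexagons; then F = 12 + x.
Edge–face incidences: 2E = 3·12 + 6·x = 36 + 6x.
Every vertex has degree 4, so 4V = 2E.
Euler: V − E + F = 2 ⇒ (2E)/4 − E + (12 + x) = 2.
Multiply by 8: 2·(2E) − 4·(2E) + 8·(12 + x) = 16, i.e. 96 + 8x − 2·(36 + 6x) = 16.
Collecting terms: −4x + 24 = 16, so −4x = −8, so x = 2.
Then 2E = 36 + 6·2 = 48, so E = 24, V = 2E/4 = 12, F = 12 + 2 = 14.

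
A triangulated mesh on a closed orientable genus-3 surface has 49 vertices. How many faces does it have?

χ = 2 − 2·3 = -4, and every face is a triangle so 3F = 2E.
V − E + F = -4 with E = 3F/2 gives 49 − (3/2 − 1)·F = -4, so F = 106 and E = 159.

106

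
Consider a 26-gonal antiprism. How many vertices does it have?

52

An antiprism on an n-gon has two n-gon caps and 2n triangles: V = 2·26 = 52, E = 4·26 = 104, F = 2·26 + 2 = 54.
Check: V − E + F = 52 − 104 + 54 = 2.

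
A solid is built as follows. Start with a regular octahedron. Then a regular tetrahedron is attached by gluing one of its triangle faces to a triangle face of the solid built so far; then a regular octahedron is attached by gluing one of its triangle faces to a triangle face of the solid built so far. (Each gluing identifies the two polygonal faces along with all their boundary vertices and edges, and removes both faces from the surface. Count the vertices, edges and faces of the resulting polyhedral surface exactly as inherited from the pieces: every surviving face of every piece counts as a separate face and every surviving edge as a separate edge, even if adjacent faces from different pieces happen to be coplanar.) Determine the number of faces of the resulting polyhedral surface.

16

A regular octahedron: V=6, E=12, F=8.
Attach a regular tetrahedron (V=4, E=6, F=4) along a 3-gon: merge 3 vertices and 3 edges, delete both glued faces → V=7, E=15, F=10.
Attach a regular octahedron (V=6, E=12, F=8) along a 3-gon: merge 3 vertices and 3 edges, delete both glued faces → V=10, E=24, F=16.
Check: V − E + F = 10 − 24 + 16 = 2.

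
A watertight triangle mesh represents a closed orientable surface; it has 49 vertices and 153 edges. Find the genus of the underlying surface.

2

Every face is a triangle and each edge borders two faces, so 3F = 2·153, giving F = 102.
χ = V − E + F = 49 − 153 + 102 = -2.
For a closed orientable surface χ = 2 − 2g, so g = (2 − (-2))/2 = 2.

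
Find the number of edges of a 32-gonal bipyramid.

A bipyramid over an n-gon has 2n triangular faces and n + 2 vertices: V = 32 + 2 = 34, E = 3·32 = 96, F = 2·32 = 64.

96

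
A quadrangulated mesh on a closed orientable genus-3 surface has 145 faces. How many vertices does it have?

χ = 2 − 2·3 = -4, and every face is a square so 4F = 2E.
E = 4·145/2 = 290. Then V = -4 + E − F = -4 + 290 − 145 = 141.

141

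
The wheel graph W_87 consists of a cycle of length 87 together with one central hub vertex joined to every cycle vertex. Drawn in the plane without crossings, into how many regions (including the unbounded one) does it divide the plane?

W_87 has V = 87 + 1 = 88 vertices and E = 2·87 = 174 edges.
By Euler's formula F = 2 − V + E = 2 − 88 + 174 = 88.

88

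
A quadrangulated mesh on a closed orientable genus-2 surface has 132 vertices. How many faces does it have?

χ = 2 − 2·2 = -2, and every face is a square so 4F = 2E.
V − E + F = -2 with E = 4F/2 gives 132 − (4/2 − 1)·F = -2, so F = 134 and E = 268.

134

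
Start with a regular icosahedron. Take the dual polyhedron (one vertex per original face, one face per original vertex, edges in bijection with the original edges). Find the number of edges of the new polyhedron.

30

The base solid has V = 12, E = 30, F = 20.
The dual swaps V and F and preserves E: V′ = F = 20, E′ = E = 30, F′ = V = 12.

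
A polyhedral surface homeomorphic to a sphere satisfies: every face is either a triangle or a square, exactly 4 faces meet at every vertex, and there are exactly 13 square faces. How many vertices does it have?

Let x be the number of triangles; then F = 13 + x.
Edge–face incidences: 2E = 4·13 + 3·x = 52 + 3x.
Every vertex has degree 4, so 4V = 2E.
Euler: V − E + F = 2 ⇒ (2E)/4 − E + (13 + x) = 2.
Multiply by 8: 2·(2E) − 4·(2E) + 8·(13 + x) = 16, i.e. 104 + 8x − 2·(52 + 3x) = 16.
Collecting terms: 2x = 16, so x = 8.
Then 2E = 52 + 3·8 = 76, so E = 38, V = 2E/4 = 19, F = 13 + 8 = 21.

19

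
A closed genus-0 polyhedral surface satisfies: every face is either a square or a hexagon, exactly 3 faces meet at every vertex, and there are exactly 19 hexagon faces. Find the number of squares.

6

Let x be the number of squares; then F = 19 + x.
Edge–face incidences: 2E = 6·19 + 4·x = 114 + 4x.
Every vertex has degree 3, so 3V = 2E.
Euler: V − E + F = 2 ⇒ (2E)/3 − E + (19 + x) = 2.
Multiply by 6: 2·(2E) − 3·(2E) + 6·(19 + x) = 12, i.e. 114 + 6x − (114 + 4x) = 12.
Collecting terms: 2x = 12, so x = 6.
Then 2E = 114 + 4·6 = 138, so E = 69, V = 2E/3 = 46, F = 19 + 6 = 25.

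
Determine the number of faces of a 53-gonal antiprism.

108

An antiprism on an n-gon has two n-gon caps and 2n triangles: V = 2·53 = 106, E = 4·53 = 212, F = 2·53 + 2 = 108.
Check: V − E + F = 106 − 212 + 108 = 2.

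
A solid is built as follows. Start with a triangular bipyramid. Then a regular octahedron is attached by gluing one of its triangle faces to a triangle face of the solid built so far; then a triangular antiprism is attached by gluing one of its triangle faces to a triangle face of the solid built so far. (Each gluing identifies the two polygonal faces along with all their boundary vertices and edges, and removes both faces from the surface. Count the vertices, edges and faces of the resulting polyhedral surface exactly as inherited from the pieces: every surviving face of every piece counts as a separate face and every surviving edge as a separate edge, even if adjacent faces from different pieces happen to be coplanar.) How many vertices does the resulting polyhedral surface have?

A triangular bipyramid: V=5, E=9, F=6.
Attach a regular octahedron (V=6, E=12, F=8) along a 3-gon: merge 3 vertices and 3 edges, delete both glued faces → V=8, E=18, F=12.
Attach a triangular antiprism (V=6, E=12, F=8) along a 3-gon: merge 3 vertices and 3 edges, delete both glued faces → V=11, E=27, F=18.
Check: V − E + F = 11 − 27 + 18 = 2.

11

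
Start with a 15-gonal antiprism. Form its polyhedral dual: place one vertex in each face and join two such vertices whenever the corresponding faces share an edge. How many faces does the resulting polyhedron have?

The base solid has V = 30, E = 60, F = 32.
The dual swaps V and F and preserves E: V′ = F = 32, E′ = E = 60, F′ = V = 30.

30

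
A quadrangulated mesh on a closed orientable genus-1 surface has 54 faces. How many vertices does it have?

χ = 2 − 2·1 = 0, and every face is a square so 4F = 2E.
E = 4·54/2 = 108. Then V = 0 + E − F = 0 + 108 − 54 = 54.

54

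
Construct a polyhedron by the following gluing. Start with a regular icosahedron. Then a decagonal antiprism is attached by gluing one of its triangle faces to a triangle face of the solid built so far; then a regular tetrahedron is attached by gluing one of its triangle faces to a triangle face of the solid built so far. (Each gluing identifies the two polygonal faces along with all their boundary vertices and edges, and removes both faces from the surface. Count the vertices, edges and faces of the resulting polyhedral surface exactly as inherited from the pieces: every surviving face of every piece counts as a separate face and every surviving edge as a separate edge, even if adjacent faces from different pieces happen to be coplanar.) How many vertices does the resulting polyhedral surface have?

30

A regular icosahedron: V=12, E=30, F=20.
Attach a decagonal antiprism (V=20, E=40, F=22) along a 3-gon: merge 3 vertices and 3 edges, delete both glued faces → V=29, E=67, F=40.
Attach a regular tetrahedron (V=4, E=6, F=4) along a 3-gon: merge 3 vertices and 3 edges, delete both glued faces → V=30, E=70, F=42.
Check: V − E + F = 30 − 70 + 42 = 2.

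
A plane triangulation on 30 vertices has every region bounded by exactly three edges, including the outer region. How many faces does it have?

56

In a plane triangulation 3F = 2E and V − E + F = 2, so F = 2V − 4 = 2·30 − 4 = 56.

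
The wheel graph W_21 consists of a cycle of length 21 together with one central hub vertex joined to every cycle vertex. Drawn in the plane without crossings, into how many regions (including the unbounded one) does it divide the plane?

22

W_21 has V = 21 + 1 = 22 vertices and E = 2·21 = 42 edges.
By Euler's formula F = 2 − V + E = 2 − 22 + 42 = 22.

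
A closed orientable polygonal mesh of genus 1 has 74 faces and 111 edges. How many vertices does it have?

For a closed orientable surface of genus 1, χ = 2 − 2·1 = 0.
V = 0 + E − F = 0 + 111 − 74 = 37.

37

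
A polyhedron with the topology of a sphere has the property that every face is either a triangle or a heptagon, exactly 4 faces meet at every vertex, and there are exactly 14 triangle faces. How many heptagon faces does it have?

Let x be the number of heptagons; then F = 14 + x.
Edge–face incidences: 2E = 3·14 + 7·x = 42 + 7x.
Every vertex has degree 4, so 4V = 2E.
Euler: V − E + F = 2 ⇒ (2E)/4 − E + (14 + x) = 2.
Multiply by 8: 2·(2E) − 4·(2E) + 8·(14 + x) = 16, i.e. 112 + 8x − 2·(42 + 7x) = 16.
Collecting terms: −6x + 28 = 16, so −6x = −12, so x = 2.
Then 2E = 42 + 7·2 = 56, so E = 28, V = 2E/4 = 14, F = 14 + 2 = 16.

2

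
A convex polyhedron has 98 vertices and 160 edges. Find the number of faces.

Here V − E + F = 2.
F = 2 − V + E = 2 − 98 + 160 = 64.

64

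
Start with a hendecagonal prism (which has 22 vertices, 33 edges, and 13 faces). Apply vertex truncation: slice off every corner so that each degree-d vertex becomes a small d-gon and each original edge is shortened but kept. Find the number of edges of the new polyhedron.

99

Truncation replaces each original edge-end by a new vertex, so V′ = 2E = 66.
Each original edge survives, and each old vertex of degree d contributes d new edges; summing degrees gives Σd = 2E, so E′ = E + 2E = 3E = 99.
Each original face survives and each original vertex becomes one new face: F′ = F + V = 35.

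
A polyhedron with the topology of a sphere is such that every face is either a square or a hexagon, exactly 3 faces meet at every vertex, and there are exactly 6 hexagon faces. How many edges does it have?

Let x be the number of squares; then F = 6 + x.
Edge–face incidences: 2E = 6·6 + 4·x = 36 + 4x.
Every vertex has degree 3, so 3V = 2E.
Euler: V − E + F = 2 ⇒ (2E)/3 − E + (6 + x) = 2.
Multiply by 6: 2·(2E) − 3·(2E) + 6·(6 + x) = 12, i.e. 36 + 6x − (36 + 4x) = 12.
Collecting terms: 2x = 12, so x = 6.
Then 2E = 36 + 4·6 = 60, so E = 30, V = 2E/3 = 20, F = 6 + 6 = 12.

30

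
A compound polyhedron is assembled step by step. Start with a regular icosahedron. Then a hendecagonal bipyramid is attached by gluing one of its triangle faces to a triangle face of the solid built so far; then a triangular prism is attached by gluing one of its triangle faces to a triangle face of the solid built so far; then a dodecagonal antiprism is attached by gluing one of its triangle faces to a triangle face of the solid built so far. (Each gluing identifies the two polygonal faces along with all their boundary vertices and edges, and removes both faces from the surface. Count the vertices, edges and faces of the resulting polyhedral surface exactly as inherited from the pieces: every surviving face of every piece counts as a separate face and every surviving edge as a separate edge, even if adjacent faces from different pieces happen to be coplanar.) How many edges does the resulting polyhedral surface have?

111

A regular icosahedron: V=12, E=30, F=20.
Attach a hendecagonal bipyramid (V=13, E=33, F=22) along a 3-gon: merge 3 vertices and 3 edges, delete both glued faces → V=22, E=60, F=40.
Attach a triangular prism (V=6, E=9, F=5) along a 3-gon: merge 3 vertices and 3 edges, delete both glued faces → V=25, E=66, F=43.
Attach a dodecagonal antiprism (V=24, E=48, F=26) along a 3-gon: merge 3 vertices and 3 edges, delete both glued faces → V=46, E=111, F=67.
Check: V − E + F = 46 − 111 + 67 = 2.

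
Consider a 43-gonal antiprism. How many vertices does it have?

86

An antiprism on an n-gon has two n-gon caps and 2n triangles: V = 2·43 = 86, E = 4·43 = 172, F = 2·43 + 2 = 88.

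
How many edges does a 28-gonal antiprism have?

112

An antiprism on an n-gon has two n-gon caps and 2n triangles: V = 2·28 = 56, E = 4·28 = 112, F = 2·28 + 2 = 58.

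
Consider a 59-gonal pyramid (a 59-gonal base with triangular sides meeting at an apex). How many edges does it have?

A pyramid on an n-gon base has one n-gon and n triangles: V = 59 + 1 = 60, E = 2·59 = 118, F = 59 + 1 = 60.

118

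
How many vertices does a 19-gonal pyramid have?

20

A pyramid on an n-gon base has one n-gon and n triangles: V = 19 + 1 = 20, E = 2·19 = 38, F = 19 + 1 = 20.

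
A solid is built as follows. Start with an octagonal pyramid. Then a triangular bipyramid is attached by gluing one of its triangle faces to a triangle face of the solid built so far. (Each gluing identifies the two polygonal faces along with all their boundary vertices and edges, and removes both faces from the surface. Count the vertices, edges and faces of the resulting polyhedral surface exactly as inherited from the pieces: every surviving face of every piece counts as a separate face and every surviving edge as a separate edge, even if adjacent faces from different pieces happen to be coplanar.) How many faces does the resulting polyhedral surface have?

13

An octagonal pyramid: V=9, E=16, F=9.
Attach a triangular bipyramid (V=5, E=9, F=6) along a 3-gon: merge 3 vertices and 3 edges, delete both glued faces → V=11, E=22, F=13.
Check: V − E + F = 11 − 22 + 13 = 2.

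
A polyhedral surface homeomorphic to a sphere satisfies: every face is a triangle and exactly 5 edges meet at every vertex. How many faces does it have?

20

Each face has 3 edges and each edge borders two faces, so 2E = 3F.
Each vertex has degree 5, so 5V = 2E and hence V = 3F/5.
Euler: V − E + F = 2 ⇒ (3F/5) − (3F/2) + F = 2.
Multiply by 10: (6 − 15 + 10)F = 20, i.e. 1F = 20.
So F = 20, E = 3·20/2 = 30, V = 3·20/5 = 12.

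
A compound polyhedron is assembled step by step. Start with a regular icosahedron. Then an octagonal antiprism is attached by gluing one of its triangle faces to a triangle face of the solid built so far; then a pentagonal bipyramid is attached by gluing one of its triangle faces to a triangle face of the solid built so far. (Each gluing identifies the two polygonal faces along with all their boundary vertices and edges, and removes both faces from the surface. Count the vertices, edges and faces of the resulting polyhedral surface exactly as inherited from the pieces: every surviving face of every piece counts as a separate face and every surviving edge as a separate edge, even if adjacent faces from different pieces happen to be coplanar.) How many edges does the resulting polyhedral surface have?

A regular icosahedron: V=12, E=30, F=20.
Attach an octagonal antiprism (V=16, E=32, F=18) along a 3-gon: merge 3 vertices and 3 edges, delete both glued faces → V=25, E=59, F=36.
Attach a pentagonal bipyramid (V=7, E=15, F=10) along a 3-gon: merge 3 vertices and 3 edges, delete both glued faces → V=29, E=71, F=44.
Check: V − E + F = 29 − 71 + 44 = 2.

71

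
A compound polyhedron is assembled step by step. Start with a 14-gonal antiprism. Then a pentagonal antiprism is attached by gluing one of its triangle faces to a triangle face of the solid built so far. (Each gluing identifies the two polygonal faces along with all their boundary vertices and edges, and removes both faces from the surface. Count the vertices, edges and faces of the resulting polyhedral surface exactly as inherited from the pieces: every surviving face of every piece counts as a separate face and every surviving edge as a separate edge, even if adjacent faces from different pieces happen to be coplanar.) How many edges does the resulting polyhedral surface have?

73

A 14-gonal antiprism: V=28, E=56, F=30.
Attach a pentagonal antiprism (V=10, E=20, F=12) along a 3-gon: merge 3 vertices and 3 edges, delete both glued faces → V=35, E=73, F=40.
Check: V − E + F = 35 − 73 + 40 = 2.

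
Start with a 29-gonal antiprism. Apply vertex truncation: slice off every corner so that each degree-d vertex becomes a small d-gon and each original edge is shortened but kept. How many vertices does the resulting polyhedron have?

232

The base solid has V = 58, E = 116, F = 60.
Truncation replaces each original edge-end by a new vertex, so V′ = 2E = 232.
Each original edge survives, and each old vertex of degree d contributes d new edges; summing degrees gives Σd = 2E, so E′ = E + 2E = 3E = 348.
Each original face survives and each original vertex becomes one new face: F′ = F + V = 118.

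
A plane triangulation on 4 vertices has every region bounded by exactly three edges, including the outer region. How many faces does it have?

In a plane triangulation 3F = 2E and V − E + F = 2, so F = 2V − 4 = 2·4 − 4 = 4.

4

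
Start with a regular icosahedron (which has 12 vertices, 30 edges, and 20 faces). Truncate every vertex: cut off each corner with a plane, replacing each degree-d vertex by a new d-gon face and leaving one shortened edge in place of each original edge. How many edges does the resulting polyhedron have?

Truncation replaces each original edge-end by a new vertex, so V′ = 2E = 60.
Each original edge survives, and each old vertex of degree d contributes d new edges; summing degrees gives Σd = 2E, so E′ = E + 2E = 3E = 90.
Each original face survives and each original vertex becomes one new face: F′ = F + V = 32.

90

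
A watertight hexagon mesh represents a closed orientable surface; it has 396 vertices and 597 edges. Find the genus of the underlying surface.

2

Every face is a hexagon and each edge borders two faces, so 6F = 2·597, giving F = 199.
χ = V − E + F = 396 − 597 + 199 = -2.
For a closed orientable surface χ = 2 − 2g, so g = (2 − (-2))/2 = 2.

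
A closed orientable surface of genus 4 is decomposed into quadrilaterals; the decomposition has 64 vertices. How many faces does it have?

χ = 2 − 2·4 = -6, and every face is a square so 4F = 2E.
V − E + F = -6 with E = 4F/2 gives 64 − (4/2 − 1)·F = -6, so F = 70 and E = 140.

70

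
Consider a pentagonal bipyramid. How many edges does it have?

A bipyramid over an n-gon has 2n triangular faces and n + 2 vertices: V = 5 + 2 = 7, E = 3·5 = 15, F = 2·5 = 10.

15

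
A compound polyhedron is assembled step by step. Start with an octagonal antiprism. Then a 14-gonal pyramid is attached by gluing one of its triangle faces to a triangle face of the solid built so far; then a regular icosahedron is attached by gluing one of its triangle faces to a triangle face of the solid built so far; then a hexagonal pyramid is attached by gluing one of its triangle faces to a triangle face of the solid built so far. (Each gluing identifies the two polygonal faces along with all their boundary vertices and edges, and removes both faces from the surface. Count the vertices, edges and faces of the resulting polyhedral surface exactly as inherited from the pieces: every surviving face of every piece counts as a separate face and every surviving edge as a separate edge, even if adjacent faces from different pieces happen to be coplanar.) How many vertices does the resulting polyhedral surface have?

An octagonal antiprism: V=16, E=32, F=18.
Attach a 14-gonal pyramid (V=15, E=28, F=15) along a 3-gon: merge 3 vertices and 3 edges, delete both glued faces → V=28, E=57, F=31.
Attach a regular icosahedron (V=12, E=30, F=20) along a 3-gon: merge 3 vertices and 3 edges, delete both glued faces → V=37, E=84, F=49.
Attach a hexagonal pyramid (V=7, E=12, F=7) along a 3-gon: merge 3 vertices and 3 edges, delete both glued faces → V=41, E=93, F=54.
Check: V − E + F = 41 − 93 + 54 = 2.

41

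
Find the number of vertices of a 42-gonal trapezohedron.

The n-trapezohedron (dual of the n-antiprism) has V = 2·42 + 2 = 86, E = 4·42 = 168, F = 2·42 = 84.

86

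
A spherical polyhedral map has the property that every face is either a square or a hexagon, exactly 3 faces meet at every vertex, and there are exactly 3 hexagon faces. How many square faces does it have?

6

Let x be the number of squares; then F = 3 + x.
Edge–face incidences: 2E = 6·3 + 4·x = 18 + 4x.
Every vertex has degree 3, so 3V = 2E.
Euler: V − E + F = 2 ⇒ (2E)/3 − E + (3 + x) = 2.
Multiply by 6: 2·(2E) − 3·(2E) + 6·(3 + x) = 12, i.e. 18 + 6x − (18 + 4x) = 12.
Collecting terms: 2x = 12, so x = 6.
Then 2E = 18 + 4·6 = 42, so E = 21, V = 2E/3 = 14, F = 3 + 6 = 9.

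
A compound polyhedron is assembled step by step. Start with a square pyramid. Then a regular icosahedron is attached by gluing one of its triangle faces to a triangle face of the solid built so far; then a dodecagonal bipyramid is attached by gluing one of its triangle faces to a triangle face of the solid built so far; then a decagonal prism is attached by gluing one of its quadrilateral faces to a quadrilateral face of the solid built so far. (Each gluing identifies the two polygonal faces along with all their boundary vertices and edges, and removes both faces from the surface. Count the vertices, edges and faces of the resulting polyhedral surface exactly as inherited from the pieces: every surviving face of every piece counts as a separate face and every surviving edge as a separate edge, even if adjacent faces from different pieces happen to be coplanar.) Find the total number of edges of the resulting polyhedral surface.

94

A square pyramid: V=5, E=8, F=5.
Attach a regular icosahedron (V=12, E=30, F=20) along a 3-gon: merge 3 vertices and 3 edges, delete both glued faces → V=14, E=35, F=23.
Attach a dodecagonal bipyramid (V=14, E=36, F=24) along a 3-gon: merge 3 vertices and 3 edges, delete both glued faces → V=25, E=68, F=45.
Attach a decagonal prism (V=20, E=30, F=12) along a 4-gon: merge 4 vertices and 4 edges, delete both glued faces → V=41, E=94, F=55.
Check: V − E + F = 41 − 94 + 55 = 2.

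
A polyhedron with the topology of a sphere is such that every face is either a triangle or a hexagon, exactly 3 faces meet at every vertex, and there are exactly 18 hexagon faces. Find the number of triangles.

4

Let x be the number of triangles; then F = 18 + x.
Edge–face incidences: 2E = 6·18 + 3·x = 108 + 3x.
Every vertex has degree 3, so 3V = 2E.
Euler: V − E + F = 2 ⇒ (2E)/3 − E + (18 + x) = 2.
Multiply by 6: 2·(2E) − 3·(2E) + 6·(18 + x) = 12, i.e. 108 + 6x − (108 + 3x) = 12.
Collecting terms: 3x = 12, so x = 4.
Then 2E = 108 + 3·4 = 120, so E = 60, V = 2E/3 = 40, F = 18 + 4 = 22.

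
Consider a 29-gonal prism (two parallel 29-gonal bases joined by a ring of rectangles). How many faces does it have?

A prism on an n-gon has two n-gon bases and n rectangular sides: V = 2·29 = 58, E = 3·29 = 87, F = 29 + 2 = 31.
Check: V − E + F = 58 − 87 + 31 = 2.

31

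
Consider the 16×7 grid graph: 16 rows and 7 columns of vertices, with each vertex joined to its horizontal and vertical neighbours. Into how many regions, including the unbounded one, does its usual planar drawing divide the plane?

91

The grid has V = 16·7 = 112 vertices and E = 16·6 + 7·15 = 201 edges.
F = 2 − V + E = 2 − 112 + 201 = 91.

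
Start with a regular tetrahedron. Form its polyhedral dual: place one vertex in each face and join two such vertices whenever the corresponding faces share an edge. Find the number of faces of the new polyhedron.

4

The base solid has V = 4, E = 6, F = 4.
The dual swaps V and F and preserves E: V′ = F = 4, E′ = E = 6, F′ = V = 4.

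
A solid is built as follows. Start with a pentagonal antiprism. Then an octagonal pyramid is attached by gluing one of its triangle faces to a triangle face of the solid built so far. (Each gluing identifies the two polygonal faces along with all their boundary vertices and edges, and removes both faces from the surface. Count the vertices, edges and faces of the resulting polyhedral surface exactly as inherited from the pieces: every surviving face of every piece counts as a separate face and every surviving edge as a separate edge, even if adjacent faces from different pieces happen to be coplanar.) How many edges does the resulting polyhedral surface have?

33

A pentagonal antiprism: V=10, E=20, F=12.
Attach an octagonal pyramid (V=9, E=16, F=9) along a 3-gon: merge 3 vertices and 3 edges, delete both glued faces → V=16, E=33, F=19.
Check: V − E + F = 16 − 33 + 19 = 2.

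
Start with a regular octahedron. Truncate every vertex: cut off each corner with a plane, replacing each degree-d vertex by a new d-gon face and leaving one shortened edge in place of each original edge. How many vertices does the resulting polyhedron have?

24

The base solid has V = 6, E = 12, F = 8.
Truncation replaces each original edge-end by a new vertex, so V′ = 2E = 24.
Each original edge survives, and each old vertex of degree d contributes d new edges; summing degrees gives Σd = 2E, so E′ = E + 2E = 3E = 36.
Each original face survives and each original vertex becomes one new face: F′ = F + V = 14.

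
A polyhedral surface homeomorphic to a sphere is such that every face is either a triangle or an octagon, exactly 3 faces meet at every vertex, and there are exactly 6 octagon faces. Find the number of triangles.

8

Let x be the number of triangles; then F = 6 + x.
Edge–face incidences: 2E = 8·6 + 3·x = 48 + 3x.
Every vertex has degree 3, so 3V = 2E.
Euler: V − E + F = 2 ⇒ (2E)/3 − E + (6 + x) = 2.
Multiply by 6: 2·(2E) − 3·(2E) + 6·(6 + x) = 12, i.e. 36 + 6x − (48 + 3x) = 12.
Collecting terms: 3x − 12 = 12, so 3x = 24, so x = 8.
Then 2E = 48 + 3·8 = 72, so E = 36, V = 2E/3 = 24, F = 6 + 8 = 14.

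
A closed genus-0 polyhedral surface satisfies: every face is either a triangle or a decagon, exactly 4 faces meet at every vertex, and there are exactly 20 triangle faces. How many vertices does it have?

20

Let x be the number of decagons; then F = 20 + x.
Edge–face incidences: 2E = 3·20 + 10·x = 60 + 10x.
Every vertex has degree 4, so 4V = 2E.
Euler: V − E + F = 2 ⇒ (2E)/4 − E + (20 + x) = 2.
Multiply by 8: 2·(2E) − 4·(2E) + 8·(20 + x) = 16, i.e. 160 + 8x − 2·(60 + 10x) = 16.
Collecting terms: −12x + 40 = 16, so −12x = −24, so x = 2.
Then 2E = 60 + 10·2 = 80, so E = 40, V = 2E/4 = 20, F = 20 + 2 = 22.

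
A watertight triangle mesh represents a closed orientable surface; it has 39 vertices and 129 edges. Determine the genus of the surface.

3

Every face is a triangle and each edge borders two faces, so 3F = 2·129, giving F = 86.
χ = V − E + F = 39 − 129 + 86 = -4.
For a closed orientable surface χ = 2 − 2g, so g = (2 − (-4))/2 = 3.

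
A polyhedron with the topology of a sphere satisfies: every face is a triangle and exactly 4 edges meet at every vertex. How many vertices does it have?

6

Each face has 3 edges and each edge borders two faces, so 2E = 3F.
Each vertex has degree 4, so 4V = 2E and hence V = 3F/4.
Euler: V − E + F = 2 ⇒ (3F/4) − (3F/2) + F = 2.
Multiply by 8: (6 − 12 + 8)F = 16, i.e. 2F = 16.
So F = 8, E = 3·8/2 = 12, V = 3·8/4 = 6.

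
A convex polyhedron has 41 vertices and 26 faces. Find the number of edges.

65

Here V − E + F = 2.
E = V + F − (2) = 41 + 26 − (2) = 65.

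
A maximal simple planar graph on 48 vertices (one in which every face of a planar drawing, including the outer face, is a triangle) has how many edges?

138

In a plane triangulation 3F = 2E and V − E + F = 2, so E = 3V − 6 = 3·48 − 6 = 138.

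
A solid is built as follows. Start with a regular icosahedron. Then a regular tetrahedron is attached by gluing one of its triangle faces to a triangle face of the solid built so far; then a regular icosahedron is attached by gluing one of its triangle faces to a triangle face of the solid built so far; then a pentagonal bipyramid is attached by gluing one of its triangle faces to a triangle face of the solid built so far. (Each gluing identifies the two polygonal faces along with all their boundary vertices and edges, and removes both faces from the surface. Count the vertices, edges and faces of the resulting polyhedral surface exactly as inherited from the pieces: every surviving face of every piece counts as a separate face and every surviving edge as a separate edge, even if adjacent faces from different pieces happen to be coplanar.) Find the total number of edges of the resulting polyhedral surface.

A regular icosahedron: V=12, E=30, F=20.
Attach a regular tetrahedron (V=4, E=6, F=4) along a 3-gon: merge 3 vertices and 3 edges, delete both glued faces → V=13, E=33, F=22.
Attach a regular icosahedron (V=12, E=30, F=20) along a 3-gon: merge 3 vertices and 3 edges, delete both glued faces → V=22, E=60, F=40.
Attach a pentagonal bipyramid (V=7, E=15, F=10) along a 3-gon: merge 3 vertices and 3 edges, delete both glued faces → V=26, E=72, F=48.
Check: V − E + F = 26 − 72 + 48 = 2.

72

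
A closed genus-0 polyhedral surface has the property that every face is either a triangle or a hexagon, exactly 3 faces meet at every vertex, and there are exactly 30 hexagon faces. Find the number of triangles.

Let x be the number of triangles; then F = 30 + x.
Edge–face incidences: 2E = 6·30 + 3·x = 180 + 3x.
Every vertex has degree 3, so 3V = 2E.
Euler: V − E + F = 2 ⇒ (2E)/3 − E + (30 + x) = 2.
Multiply by 6: 2·(2E) − 3·(2E) + 6·(30 + x) = 12, i.e. 180 + 6x − (180 + 3x) = 12.
Collecting terms: 3x = 12, so x = 4.
Then 2E = 180 + 3·4 = 192, so E = 96, V = 2E/3 = 64, F = 30 + 4 = 34.

4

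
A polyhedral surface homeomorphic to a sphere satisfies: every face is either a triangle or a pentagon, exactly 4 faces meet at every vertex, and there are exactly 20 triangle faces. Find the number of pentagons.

Let x be the number of pentagons; then F = 20 + x.
Edge–face incidences: 2E = 3·20 + 5·x = 60 + 5x.
Every vertex has degree 4, so 4V = 2E.
Euler: V − E + F = 2 ⇒ (2E)/4 − E + (20 + x) = 2.
Multiply by 8: 2·(2E) − 4·(2E) + 8·(20 + x) = 16, i.e. 160 + 8x − 2·(60 + 5x) = 16.
Collecting terms: −2x + 40 = 16, so −2x = −24, so x = 12.
Then 2E = 60 + 5·12 = 120, so E = 60, V = 2E/4 = 30, F = 20 + 12 = 32.

12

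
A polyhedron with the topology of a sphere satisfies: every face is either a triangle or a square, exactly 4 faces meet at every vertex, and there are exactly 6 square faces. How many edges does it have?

24

Let x be the number of triangles; then F = 6 + x.
Edge–face incidences: 2E = 4·6 + 3·x = 24 + 3x.
Every vertex has degree 4, so 4V = 2E.
Euler: V − E + F = 2 ⇒ (2E)/4 − E + (6 + x) = 2.
Multiply by 8: 2·(2E) − 4·(2E) + 8·(6 + x) = 16, i.e. 48 + 8x − 2·(24 + 3x) = 16.
Collecting terms: 2x = 16, so x = 8.
Then 2E = 24 + 3·8 = 48, so E = 24, V = 2E/4 = 12, F = 6 + 8 = 14.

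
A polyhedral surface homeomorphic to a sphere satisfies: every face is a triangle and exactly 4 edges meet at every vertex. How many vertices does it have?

6

Each face has 3 edges and each edge borders two faces, so 2E = 3F.
Each vertex has degree 4, so 4V = 2E and hence V = 3F/4.
Euler: V − E + F = 2 ⇒ (3F/4) − (3F/2) + F = 2.
Multiply by 8: (6 − 12 + 8)F = 16, i.e. 2F = 16.
So F = 8, E = 3·8/2 = 12, V = 3·8/4 = 6.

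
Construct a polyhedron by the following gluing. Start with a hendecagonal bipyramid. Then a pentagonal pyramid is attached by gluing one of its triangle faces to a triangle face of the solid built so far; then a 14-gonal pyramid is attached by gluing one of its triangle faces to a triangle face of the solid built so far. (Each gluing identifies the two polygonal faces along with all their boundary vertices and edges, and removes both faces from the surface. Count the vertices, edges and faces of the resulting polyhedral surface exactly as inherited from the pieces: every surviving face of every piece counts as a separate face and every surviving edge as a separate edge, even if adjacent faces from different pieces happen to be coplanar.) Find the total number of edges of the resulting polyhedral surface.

A hendecagonal bipyramid: V=13, E=33, F=22.
Attach a pentagonal pyramid (V=6, E=10, F=6) along a 3-gon: merge 3 vertices and 3 edges, delete both glued faces → V=16, E=40, F=26.
Attach a 14-gonal pyramid (V=15, E=28, F=15) along a 3-gon: merge 3 vertices and 3 edges, delete both glued faces → V=28, E=65, F=39.
Check: V − E + F = 28 − 65 + 39 = 2.

65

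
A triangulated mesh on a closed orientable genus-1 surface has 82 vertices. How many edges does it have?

χ = 2 − 2·1 = 0, and every face is a triangle so 3F = 2E.
V − E + F = 0 with E = 3F/2 gives 82 − (3/2 − 1)·F = 0, so F = 164 and E = 246.

246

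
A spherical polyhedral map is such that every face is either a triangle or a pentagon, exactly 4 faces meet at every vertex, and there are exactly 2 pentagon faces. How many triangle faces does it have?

Let x be the number of triangles; then F = 2 + x.
Edge–face incidences: 2E = 5·2 + 3·x = 10 + 3x.
Every vertex has degree 4, so 4V = 2E.
Euler: V − E + F = 2 ⇒ (2E)/4 − E + (2 + x) = 2.
Multiply by 8: 2·(2E) − 4·(2E) + 8·(2 + x) = 16, i.e. 16 + 8x − 2·(10 + 3x) = 16.
Collecting terms: 2x − 4 = 16, so 2x = 20, so x = 10.
Then 2E = 10 + 3·10 = 40, so E = 20, V = 2E/4 = 10, F = 2 + 10 = 12.

10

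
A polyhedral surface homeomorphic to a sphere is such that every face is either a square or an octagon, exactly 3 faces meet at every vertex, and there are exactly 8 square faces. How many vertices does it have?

Let x be the number of octagons; then F = 8 + x.
Edge–face incidences: 2E = 4·8 + 8·x = 32 + 8x.
Every vertex has degree 3, so 3V = 2E.
Euler: V − E + F = 2 ⇒ (2E)/3 − E + (8 + x) = 2.
Multiply by 6: 2·(2E) − 3·(2E) + 6·(8 + x) = 12, i.e. 48 + 6x − (32 + 8x) = 12.
Collecting terms: −2x + 16 = 12, so −2x = −4, so x = 2.
Then 2E = 32 + 8·2 = 48, so E = 24, V = 2E/3 = 16, F = 8 + 2 = 10.

16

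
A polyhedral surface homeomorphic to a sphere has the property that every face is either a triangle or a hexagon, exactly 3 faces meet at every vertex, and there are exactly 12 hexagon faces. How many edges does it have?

42

Let x be the number of triangles; then F = 12 + x.
Edge–face incidences: 2E = 6·12 + 3·x = 72 + 3x.
Every vertex has degree 3, so 3V = 2E.
Euler: V − E + F = 2 ⇒ (2E)/3 − E + (12 + x) = 2.
Multiply by 6: 2·(2E) − 3·(2E) + 6·(12 + x) = 12, i.e. 72 + 6x − (72 + 3x) = 12.
Collecting terms: 3x = 12, so x = 4.
Then 2E = 72 + 3·4 = 84, so E = 42, V = 2E/3 = 28, F = 12 + 4 = 16.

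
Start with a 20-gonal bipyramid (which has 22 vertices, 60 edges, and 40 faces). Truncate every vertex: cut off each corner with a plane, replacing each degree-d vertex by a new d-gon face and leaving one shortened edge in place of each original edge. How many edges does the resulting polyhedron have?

180

Truncation replaces each original edge-end by a new vertex, so V′ = 2E = 120.
Each original edge survives, and each old vertex of degree d contributes d new edges; summing degrees gives Σd = 2E, so E′ = E + 2E = 3E = 180.
Each original face survives and each original vertex becomes one new face: F′ = F + V = 62.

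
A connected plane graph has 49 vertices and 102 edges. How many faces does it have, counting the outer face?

Euler's formula for a connected plane graph: V − E + F = 2, so F = 2 − 49 + 102 = 55.

55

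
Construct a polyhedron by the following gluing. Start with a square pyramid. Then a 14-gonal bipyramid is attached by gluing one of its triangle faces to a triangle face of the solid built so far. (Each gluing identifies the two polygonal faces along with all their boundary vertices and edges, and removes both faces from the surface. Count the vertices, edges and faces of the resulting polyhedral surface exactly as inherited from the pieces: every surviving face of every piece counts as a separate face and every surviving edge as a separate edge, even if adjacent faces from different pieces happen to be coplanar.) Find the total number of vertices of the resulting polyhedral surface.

A square pyramid: V=5, E=8, F=5.
Attach a 14-gonal bipyramid (V=16, E=42, F=28) along a 3-gon: merge 3 vertices and 3 edges, delete both glued faces → V=18, E=47, F=31.
Check: V − E + F = 18 − 47 + 31 = 2.

18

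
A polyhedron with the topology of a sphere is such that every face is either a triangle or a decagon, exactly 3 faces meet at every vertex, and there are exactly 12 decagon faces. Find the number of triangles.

20

Let x be the number of triangles; then F = 12 + x.
Edge–face incidences: 2E = 10·12 + 3·x = 120 + 3x.
Every vertex has degree 3, so 3V = 2E.
Euler: V − E + F = 2 ⇒ (2E)/3 − E + (12 + x) = 2.
Multiply by 6: 2·(2E) − 3·(2E) + 6·(12 + x) = 12, i.e. 72 + 6x − (120 + 3x) = 12.
Collecting terms: 3x − 48 = 12, so 3x = 60, so x = 20.
Then 2E = 120 + 3·20 = 180, so E = 90, V = 2E/3 = 60, F = 12 + 20 = 32.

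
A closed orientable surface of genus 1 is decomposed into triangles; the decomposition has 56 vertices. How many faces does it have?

112

χ = 2 − 2·1 = 0, and every face is a triangle so 3F = 2E.
V − E + F = 0 with E = 3F/2 gives 56 − (3/2 − 1)·F = 0, so F = 112 and E = 168.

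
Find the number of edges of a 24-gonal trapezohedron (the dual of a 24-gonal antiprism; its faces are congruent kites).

The n-trapezohedron (dual of the n-antiprism) has V = 2·24 + 2 = 50, E = 4·24 = 96, F = 2·24 = 48.

96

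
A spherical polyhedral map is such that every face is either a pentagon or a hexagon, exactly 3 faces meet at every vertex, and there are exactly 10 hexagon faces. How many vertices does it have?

Let x be the number of pentagons; then F = 10 + x.
Edge–face incidences: 2E = 6·10 + 5·x = 60 + 5x.
Every vertex has degree 3, so 3V = 2E.
Euler: V − E + F = 2 ⇒ (2E)/3 − E + (10 + x) = 2.
Multiply by 6: 2·(2E) − 3·(2E) + 6·(10 + x) = 12, i.e. 60 + 6x − (60 + 5x) = 12.
Collecting terms: x = 12.
Then 2E = 60 + 5·12 = 120, so E = 60, V = 2E/3 = 40, F = 10 + 12 = 22.

40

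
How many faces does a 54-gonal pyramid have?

55

A pyramid on an n-gon base has one n-gon and n triangles: V = 54 + 1 = 55, E = 2·54 = 108, F = 54 + 1 = 55.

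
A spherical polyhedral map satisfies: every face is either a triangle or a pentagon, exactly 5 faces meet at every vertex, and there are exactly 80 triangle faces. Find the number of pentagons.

Let x be the number of pentagons; then F = 80 + x.
Edge–face incidences: 2E = 3·80 + 5·x = 240 + 5x.
Every vertex has degree 5, so 5V = 2E.
Euler: V − E + F = 2 ⇒ (2E)/5 − E + (80 + x) = 2.
Multiply by 10: 2·(2E) − 5·(2E) + 10·(80 + x) = 20, i.e. 800 + 10x − 3·(240 + 5x) = 20.
Collecting terms: −5x + 80 = 20, so −5x = −60, so x = 12.
Then 2E = 240 + 5·12 = 300, so E = 150, V = 2E/5 = 60, F = 80 + 12 = 92.

12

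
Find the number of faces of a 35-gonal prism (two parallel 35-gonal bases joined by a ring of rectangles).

A prism on an n-gon has two n-gon bases and n rectangular sides: V = 2·35 = 70, E = 3·35 = 105, F = 35 + 2 = 37.

37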